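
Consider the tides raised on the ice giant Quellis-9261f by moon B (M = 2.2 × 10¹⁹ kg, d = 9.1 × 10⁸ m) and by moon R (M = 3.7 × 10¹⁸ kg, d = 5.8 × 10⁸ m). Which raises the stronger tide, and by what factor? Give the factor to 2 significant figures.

Moon B, by a factor of ≈ 1.5

Tidal acceleration ∝ M/d³, so compare M/d³ for each.
Moon B: (2.2 × 10¹⁹) / (9.1 × 10⁸)³ = 2.919 × 10⁻⁸
Moon R: (3.7 × 10¹⁸) / (5.8 × 10⁸)³ = 1.896 × 10⁻⁸
Ratio (larger/smaller) = 1.5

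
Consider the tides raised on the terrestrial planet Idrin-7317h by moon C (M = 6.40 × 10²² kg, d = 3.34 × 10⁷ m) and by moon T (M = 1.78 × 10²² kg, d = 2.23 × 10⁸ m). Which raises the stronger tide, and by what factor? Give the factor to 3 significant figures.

Moon C, by a factor of ≈ 1070

Compare M/d³ for the two perturbers:
Moon C: (6.40 × 10²²) / (3.34 × 10⁷)³ = 1.718
Moon T: (1.78 × 10²²) / (2.23 × 10⁸)³ = 1.605 × 10⁻³
Ratio (larger/smaller) = 1070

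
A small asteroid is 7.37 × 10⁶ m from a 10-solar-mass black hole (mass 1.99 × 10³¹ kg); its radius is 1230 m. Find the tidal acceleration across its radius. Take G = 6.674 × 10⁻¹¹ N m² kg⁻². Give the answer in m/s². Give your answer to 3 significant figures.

8.16 × 10³ m/s²

Δa = 2GMr/d³
   = 2 × (6.674 × 10⁻¹¹) × (1.99 × 10³¹) × (1230) / (7.37 × 10⁶)³
   = 8.16 × 10³ m/s²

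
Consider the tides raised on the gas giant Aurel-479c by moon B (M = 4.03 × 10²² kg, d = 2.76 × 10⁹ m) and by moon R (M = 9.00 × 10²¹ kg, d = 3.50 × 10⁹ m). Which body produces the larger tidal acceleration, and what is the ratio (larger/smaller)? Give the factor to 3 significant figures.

Moon B, by a factor of ≈ 9.13

The tide-raising term goes as M/d³ (the gradient of a 1/d² field).
Moon B: (4.03 × 10²²) / (2.76 × 10⁹)³ = 1.917 × 10⁻⁶
Moon R: (9.00 × 10²¹) / (3.50 × 10⁹)³ = 2.099 × 10⁻⁷
Ratio (larger/smaller) = 9.13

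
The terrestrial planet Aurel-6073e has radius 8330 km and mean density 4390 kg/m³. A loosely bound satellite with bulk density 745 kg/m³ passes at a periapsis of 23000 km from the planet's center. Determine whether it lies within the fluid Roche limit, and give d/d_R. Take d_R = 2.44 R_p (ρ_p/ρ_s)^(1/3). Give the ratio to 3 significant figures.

inside; d/d_R ≈ 0.627

d_R = 2.44 × (8330 km) × (4390/745)^(1/3) = 36710 km
d/d_R = (23000) / (36710) = 0.627
Since d/d_R < 1, the body is inside the Roche limit.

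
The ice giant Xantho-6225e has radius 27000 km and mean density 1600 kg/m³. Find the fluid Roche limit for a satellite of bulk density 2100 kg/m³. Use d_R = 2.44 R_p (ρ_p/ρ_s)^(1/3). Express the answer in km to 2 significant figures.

d_R = 2.44 × 27000 km × (1600/2100)^(1/3)
    = 60000 km

60000 km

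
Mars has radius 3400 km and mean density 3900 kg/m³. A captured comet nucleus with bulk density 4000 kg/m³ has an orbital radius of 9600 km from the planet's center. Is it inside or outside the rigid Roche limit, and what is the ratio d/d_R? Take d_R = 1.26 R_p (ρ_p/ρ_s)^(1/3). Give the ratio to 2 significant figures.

outside; d/d_R ≈ 2.3

d_R = 1.26 × (3400 km) × (3900/4000)^(1/3) = 4248 km
d/d_R = (9600) / (4248) = 2.3
Since d/d_R > 1, the body is outside the Roche limit.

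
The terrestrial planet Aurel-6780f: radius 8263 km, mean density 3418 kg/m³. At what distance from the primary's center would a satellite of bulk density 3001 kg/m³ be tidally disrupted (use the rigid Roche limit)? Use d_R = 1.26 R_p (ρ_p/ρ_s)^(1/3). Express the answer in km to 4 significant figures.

d_R = 1.26 × 8263 km × (3418/3001)^(1/3)
    = 10870 km

10870 km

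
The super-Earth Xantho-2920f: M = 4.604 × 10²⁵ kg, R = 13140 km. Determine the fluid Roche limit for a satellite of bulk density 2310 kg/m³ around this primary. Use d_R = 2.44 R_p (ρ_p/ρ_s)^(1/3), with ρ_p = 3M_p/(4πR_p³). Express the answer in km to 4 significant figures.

41040 km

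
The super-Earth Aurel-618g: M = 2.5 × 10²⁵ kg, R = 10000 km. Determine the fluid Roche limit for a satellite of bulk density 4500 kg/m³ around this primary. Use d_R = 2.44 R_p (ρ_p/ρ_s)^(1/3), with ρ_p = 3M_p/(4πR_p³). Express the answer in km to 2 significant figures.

27000 km

ρ_p = 3M_p/(4πR_p³) = 3 × (2.5 × 10²⁵) / (4π × (1.0 × 10⁷ m)³) = 6000 kg/m³
d_R = 2.44 × 10000 km × (6000/4500)^(1/3)
    = 27000 km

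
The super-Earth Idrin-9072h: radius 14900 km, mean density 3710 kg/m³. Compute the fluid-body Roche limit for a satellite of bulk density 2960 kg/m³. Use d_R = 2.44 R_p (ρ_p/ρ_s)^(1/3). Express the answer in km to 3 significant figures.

d_R = 2.44 × 14900 km × (3710/2960)^(1/3)
    = 39200 km

39200 km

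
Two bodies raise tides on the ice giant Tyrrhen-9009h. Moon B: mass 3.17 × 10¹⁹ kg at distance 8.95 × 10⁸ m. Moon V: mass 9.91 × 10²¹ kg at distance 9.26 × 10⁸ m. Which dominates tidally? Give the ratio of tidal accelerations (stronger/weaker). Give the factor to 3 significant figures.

Moon V, by a factor of ≈ 282

Tidal acceleration ∝ M/d³, so compare M/d³ for each.
Moon B: (3.17 × 10¹⁹) / (8.95 × 10⁸)³ = 4.422 × 10⁻⁸
Moon V: (9.91 × 10²¹) / (9.26 × 10⁸)³ = 1.248 × 10⁻⁵
Ratio (larger/smaller) = 282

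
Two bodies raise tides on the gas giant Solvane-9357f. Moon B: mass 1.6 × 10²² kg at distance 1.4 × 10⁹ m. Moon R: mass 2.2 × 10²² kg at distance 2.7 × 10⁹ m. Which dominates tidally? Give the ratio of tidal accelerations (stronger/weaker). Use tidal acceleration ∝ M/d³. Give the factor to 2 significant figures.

Moon B, by a factor of ≈ 5.2

Compare M/d³ for the two perturbers:
Moon B: (1.6 × 10²²) / (1.4 × 10⁹)³ = 5.831 × 10⁻⁶
Moon R: (2.2 × 10²²) / (2.7 × 10⁹)³ = 1.118 × 10⁻⁶
Ratio (larger/smaller) = 5.2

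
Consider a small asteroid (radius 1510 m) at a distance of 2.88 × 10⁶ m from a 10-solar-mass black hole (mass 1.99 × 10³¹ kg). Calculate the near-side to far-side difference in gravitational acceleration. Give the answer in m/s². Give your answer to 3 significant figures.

Δg = 4GMr/d³
   = 4 × (6.674 × 10⁻¹¹) × (1.99 × 10³¹) × (1510) / (2.88 × 10⁶)³
   = 3.36 × 10⁵ m/s²

3.36 × 10⁵ m/s²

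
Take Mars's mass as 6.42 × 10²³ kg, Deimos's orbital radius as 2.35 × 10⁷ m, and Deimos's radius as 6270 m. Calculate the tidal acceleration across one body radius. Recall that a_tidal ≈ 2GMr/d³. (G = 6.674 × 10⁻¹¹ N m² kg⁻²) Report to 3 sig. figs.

4.14 × 10⁻⁵ m/s²

Δa = 2GMr/d³
   = 2 × (6.674 × 10⁻¹¹) × (6.42 × 10²³) × (6270) / (2.35 × 10⁷)³
   = 4.14 × 10⁻⁵ m/s²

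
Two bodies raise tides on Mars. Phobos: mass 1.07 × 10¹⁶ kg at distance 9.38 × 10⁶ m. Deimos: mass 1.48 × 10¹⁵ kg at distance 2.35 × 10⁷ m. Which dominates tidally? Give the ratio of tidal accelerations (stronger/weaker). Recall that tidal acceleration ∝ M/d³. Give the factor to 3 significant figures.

Phobos, by a factor of ≈ 114

Tidal stretch scales as M/d³; compute that for each body.
Phobos: (1.07 × 10¹⁶) / (9.38 × 10⁶)³ = 1.297 × 10⁻⁵
Deimos: (1.48 × 10¹⁵) / (2.35 × 10⁷)³ = 1.140 × 10⁻⁷
Ratio (larger/smaller) = 114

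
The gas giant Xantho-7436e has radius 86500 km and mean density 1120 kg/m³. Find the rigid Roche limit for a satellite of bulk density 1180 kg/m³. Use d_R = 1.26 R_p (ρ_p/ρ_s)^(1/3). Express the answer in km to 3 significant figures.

1.07 × 10⁵ km

d_R = 1.26 × 86500 km × (1120/1180)^(1/3)
    = 1.07 × 10⁵ km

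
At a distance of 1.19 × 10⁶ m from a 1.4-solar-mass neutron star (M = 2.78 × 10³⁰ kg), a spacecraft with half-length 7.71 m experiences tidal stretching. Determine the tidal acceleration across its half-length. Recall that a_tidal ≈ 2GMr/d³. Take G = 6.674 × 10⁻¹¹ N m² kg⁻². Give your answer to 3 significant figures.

Δg = 2GMr/d³
   = 2 × (6.674 × 10⁻¹¹) × (2.78 × 10³⁰) × (7.71) / (1.19 × 10⁶)³
   = 1.70 × 10³ m/s²

1.70 × 10³ m/s²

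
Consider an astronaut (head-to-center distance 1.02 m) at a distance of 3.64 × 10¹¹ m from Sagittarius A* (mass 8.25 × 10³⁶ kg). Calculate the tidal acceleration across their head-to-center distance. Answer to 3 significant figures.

2.33 × 10⁻⁸ m/s²

Since r ≪ d, expand the inverse-square field across one radius to get the leading 2GMr/d³ term.
Δa = 2GMr/d³
   = 2 × (6.674 × 10⁻¹¹) × (8.25 × 10³⁶) × (1.02) / (3.64 × 10¹¹)³
   = 2.33 × 10⁻⁸ m/s²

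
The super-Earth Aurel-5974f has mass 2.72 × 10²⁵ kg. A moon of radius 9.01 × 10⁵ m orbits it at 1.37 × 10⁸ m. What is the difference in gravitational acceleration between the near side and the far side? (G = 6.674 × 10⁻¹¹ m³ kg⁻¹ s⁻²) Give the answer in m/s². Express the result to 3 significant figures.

2.54 × 10⁻³ m/s²

Δa = 4GMr/d³
   = 4 × (6.674 × 10⁻¹¹) × (2.72 × 10²⁵) × (9.01 × 10⁵) / (1.37 × 10⁸)³
   = 2.54 × 10⁻³ m/s²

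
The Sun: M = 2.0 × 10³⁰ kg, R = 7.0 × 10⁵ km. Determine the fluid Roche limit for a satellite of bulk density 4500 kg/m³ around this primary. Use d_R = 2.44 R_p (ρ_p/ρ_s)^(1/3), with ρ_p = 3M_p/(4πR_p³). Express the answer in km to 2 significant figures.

1.2 × 10⁶ km

ρ_p = 3M_p/(4πR_p³) = 3 × (2.0 × 10³⁰) / (4π × (7.0 × 10⁸ m)³) = 1400 kg/m³
d_R = 2.44 × 7.0 × 10⁵ km × (1400/4500)^(1/3)
    = 1.2 × 10⁶ km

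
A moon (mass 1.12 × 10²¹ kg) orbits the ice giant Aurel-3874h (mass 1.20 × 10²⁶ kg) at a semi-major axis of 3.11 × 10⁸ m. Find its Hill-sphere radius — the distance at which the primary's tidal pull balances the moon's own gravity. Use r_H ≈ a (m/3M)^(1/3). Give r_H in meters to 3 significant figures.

4.54 × 10⁶ m

r_H ≈ a (m/3M)^(1/3)
    = (3.11 × 10⁸) × (1.12 × 10²¹ / (3 × 1.20 × 10²⁶))^(1/3)
    = 4.54 × 10⁶ m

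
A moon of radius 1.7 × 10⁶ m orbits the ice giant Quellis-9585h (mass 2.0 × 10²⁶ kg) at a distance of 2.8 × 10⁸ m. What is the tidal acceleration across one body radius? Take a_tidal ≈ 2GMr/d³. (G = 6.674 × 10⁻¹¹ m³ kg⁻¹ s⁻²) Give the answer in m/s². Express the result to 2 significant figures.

Differencing GM/(d−r)² and GM/d² to first order in r/d gives 2GMr/d³.
Δg = 2GMr/d³
   = 2 × (6.674 × 10⁻¹¹) × (2.0 × 10²⁶) × (1.7 × 10⁶) / (2.8 × 10⁸)³
   = 2.1 × 10⁻³ m/s²

2.1 × 10⁻³ m/s²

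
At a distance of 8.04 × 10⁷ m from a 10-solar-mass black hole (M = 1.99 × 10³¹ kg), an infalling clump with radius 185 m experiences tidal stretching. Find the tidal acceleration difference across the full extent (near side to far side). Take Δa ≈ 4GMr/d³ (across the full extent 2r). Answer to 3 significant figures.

Δa = 4GMr/d³
   = 4 × (6.674 × 10⁻¹¹) × (1.99 × 10³¹) × (185) / (8.04 × 10⁷)³
   = 1.89 m/s²

1.89 m/s²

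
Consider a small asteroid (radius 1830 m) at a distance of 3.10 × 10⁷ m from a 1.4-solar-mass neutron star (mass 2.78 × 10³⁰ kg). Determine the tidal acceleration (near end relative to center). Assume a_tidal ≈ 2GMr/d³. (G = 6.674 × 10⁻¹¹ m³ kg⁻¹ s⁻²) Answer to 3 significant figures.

2.28 × 10¹ m/s²

Since r ≪ d, expand the inverse-square field across one radius to get the leading 2GMr/d³ term.
Δg = 2GMr/d³
   = 2 × (6.674 × 10⁻¹¹) × (2.78 × 10³⁰) × (1830) / (3.10 × 10⁷)³
   = 2.28 × 10¹ m/s²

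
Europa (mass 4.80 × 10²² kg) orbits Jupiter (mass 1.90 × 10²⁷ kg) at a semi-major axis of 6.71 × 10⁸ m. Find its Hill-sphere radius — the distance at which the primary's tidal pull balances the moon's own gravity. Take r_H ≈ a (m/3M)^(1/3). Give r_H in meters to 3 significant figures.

r_H ≈ a (m/3M)^(1/3)
    = (6.71 × 10⁸) × (4.80 × 10²² / (3 × 1.90 × 10²⁷))^(1/3)
    = 1.37 × 10⁷ m

1.37 × 10⁷ m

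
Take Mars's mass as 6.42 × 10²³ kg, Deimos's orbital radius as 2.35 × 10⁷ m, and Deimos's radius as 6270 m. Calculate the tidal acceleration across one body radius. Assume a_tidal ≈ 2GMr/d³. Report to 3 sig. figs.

Δa = 2GMr/d³
   = 2 × (6.674 × 10⁻¹¹) × (6.42 × 10²³) × (6270) / (2.35 × 10⁷)³
   = 4.14 × 10⁻⁵ m/s²

4.14 × 10⁻⁵ m/s²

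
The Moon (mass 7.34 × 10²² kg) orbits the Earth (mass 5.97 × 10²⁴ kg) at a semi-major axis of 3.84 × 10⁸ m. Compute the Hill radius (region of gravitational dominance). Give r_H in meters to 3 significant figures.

r_H ≈ a (m/3M)^(1/3)
    = (3.84 × 10⁸) × (7.34 × 10²² / (3 × 5.97 × 10²⁴))^(1/3)
    = 6.15 × 10⁷ m

6.15 × 10⁷ m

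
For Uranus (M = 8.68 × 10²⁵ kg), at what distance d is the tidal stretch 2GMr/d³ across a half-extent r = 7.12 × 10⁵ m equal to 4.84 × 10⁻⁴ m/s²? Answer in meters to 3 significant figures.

2.57 × 10⁸ m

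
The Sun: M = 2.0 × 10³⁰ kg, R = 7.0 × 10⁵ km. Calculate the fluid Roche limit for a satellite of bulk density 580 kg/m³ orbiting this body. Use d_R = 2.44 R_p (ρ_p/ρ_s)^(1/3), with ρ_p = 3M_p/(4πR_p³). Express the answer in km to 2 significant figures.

2.3 × 10⁶ km

ρ_p = 3M_p/(4πR_p³) = 3 × (2.0 × 10³⁰) / (4π × (7.0 × 10⁸ m)³) = 1400 kg/m³
d_R = 2.44 × 7.0 × 10⁵ km × (1400/580)^(1/3)
    = 2.3 × 10⁶ km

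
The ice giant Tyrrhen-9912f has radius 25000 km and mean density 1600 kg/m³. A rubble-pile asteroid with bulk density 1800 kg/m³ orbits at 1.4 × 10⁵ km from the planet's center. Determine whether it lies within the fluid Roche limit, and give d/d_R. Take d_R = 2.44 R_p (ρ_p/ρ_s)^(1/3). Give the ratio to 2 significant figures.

d_R = 2.44 × (25000 km) × (1600/1800)^(1/3) = 58650 km
d/d_R = (1.4 × 10⁵) / (58650) = 2.4
Since d/d_R > 1, the body is outside the Roche limit.

outside; d/d_R ≈ 2.4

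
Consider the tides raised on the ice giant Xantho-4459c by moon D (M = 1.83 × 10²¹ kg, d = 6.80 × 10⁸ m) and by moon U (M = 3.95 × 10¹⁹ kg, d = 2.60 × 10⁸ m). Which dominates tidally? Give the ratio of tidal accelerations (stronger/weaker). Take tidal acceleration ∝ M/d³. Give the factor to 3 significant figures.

The tide-raising term goes as M/d³ (the gradient of a 1/d² field).
Moon D: (1.83 × 10²¹) / (6.80 × 10⁸)³ = 5.820 × 10⁻⁶
Moon U: (3.95 × 10¹⁹) / (2.60 × 10⁸)³ = 2.247 × 10⁻⁶
Ratio (larger/smaller) = 2.59

Moon D, by a factor of ≈ 2.59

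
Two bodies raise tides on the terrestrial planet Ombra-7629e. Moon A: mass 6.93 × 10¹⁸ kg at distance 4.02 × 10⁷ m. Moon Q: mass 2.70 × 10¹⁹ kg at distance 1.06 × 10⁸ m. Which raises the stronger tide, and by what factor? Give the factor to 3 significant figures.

Moon A, by a factor of ≈ 4.71

Tidal stretch scales as M/d³; compute that for each body.
Moon A: (6.93 × 10¹⁸) / (4.02 × 10⁷)³ = 1.067 × 10⁻⁴
Moon Q: (2.70 × 10¹⁹) / (1.06 × 10⁸)³ = 2.267 × 10⁻⁵
Ratio (larger/smaller) = 4.71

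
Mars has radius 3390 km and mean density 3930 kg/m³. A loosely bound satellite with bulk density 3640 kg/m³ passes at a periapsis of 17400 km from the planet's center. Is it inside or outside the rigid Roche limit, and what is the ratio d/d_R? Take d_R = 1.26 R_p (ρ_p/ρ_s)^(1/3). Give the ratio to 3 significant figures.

outside; d/d_R ≈ 3.97

d_R = 1.26 × (3390 km) × (3930/3640)^(1/3) = 4382 km
d/d_R = (17400) / (4382) = 3.97
Since d/d_R > 1, the body is outside the Roche limit.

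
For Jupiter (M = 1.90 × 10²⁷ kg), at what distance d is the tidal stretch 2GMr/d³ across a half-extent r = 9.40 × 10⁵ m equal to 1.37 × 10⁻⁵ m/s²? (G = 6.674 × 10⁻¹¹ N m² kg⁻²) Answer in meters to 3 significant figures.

2GMr/d³ = a_tidal  ⇒  d = (2GMr / a_tidal)^(1/3)
d = (2 × 6.674×10⁻¹¹ × (1.90 × 10²⁷) × (9.40 × 10⁵) / (1.37 × 10⁻⁵))^(1/3)
  = 2.59 × 10⁹ m

2.59 × 10⁹ m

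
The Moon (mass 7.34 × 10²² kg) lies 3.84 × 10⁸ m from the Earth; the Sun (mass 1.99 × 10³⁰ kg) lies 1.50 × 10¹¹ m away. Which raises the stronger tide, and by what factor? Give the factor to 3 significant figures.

The Moon, by a factor of ≈ 2.20

Tidal stretch scales as M/d³; compute that for each body.
The Moon: (7.34 × 10²²) / (3.84 × 10⁸)³ = 1.296 × 10⁻³
The Sun: (1.99 × 10³⁰) / (1.50 × 10¹¹)³ = 5.896 × 10⁻⁴
Ratio (larger/smaller) = 2.20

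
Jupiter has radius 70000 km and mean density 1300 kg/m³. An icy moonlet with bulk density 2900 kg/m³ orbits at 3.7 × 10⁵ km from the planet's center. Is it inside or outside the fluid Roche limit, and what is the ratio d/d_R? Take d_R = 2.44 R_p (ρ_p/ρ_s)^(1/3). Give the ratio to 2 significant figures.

outside; d/d_R ≈ 2.8

d_R = 2.44 × (70000 km) × (1300/2900)^(1/3) = 1.307 × 10⁵ km
d/d_R = (3.7 × 10⁵) / (1.307 × 10⁵) = 2.8
Since d/d_R > 1, the body is outside the Roche limit.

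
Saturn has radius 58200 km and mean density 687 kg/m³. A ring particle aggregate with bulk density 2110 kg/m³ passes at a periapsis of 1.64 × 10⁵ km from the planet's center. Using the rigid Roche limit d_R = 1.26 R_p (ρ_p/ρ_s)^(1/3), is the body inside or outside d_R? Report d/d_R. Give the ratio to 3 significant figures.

outside; d/d_R ≈ 3.25

d_R = 1.26 × (58200 km) × (687/2110)^(1/3) = 50450 km
d/d_R = (1.64 × 10⁵) / (50450) = 3.25
Since d/d_R > 1, the body is outside the Roche limit.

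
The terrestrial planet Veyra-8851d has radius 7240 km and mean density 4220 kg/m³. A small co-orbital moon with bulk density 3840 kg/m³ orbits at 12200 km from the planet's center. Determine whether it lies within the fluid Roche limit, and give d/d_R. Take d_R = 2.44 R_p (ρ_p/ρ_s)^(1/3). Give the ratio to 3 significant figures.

inside; d/d_R ≈ 0.669

d_R = 2.44 × (7240 km) × (4220/3840)^(1/3) = 18230 km
d/d_R = (12200) / (18230) = 0.669
Since d/d_R < 1, the body is inside the Roche limit.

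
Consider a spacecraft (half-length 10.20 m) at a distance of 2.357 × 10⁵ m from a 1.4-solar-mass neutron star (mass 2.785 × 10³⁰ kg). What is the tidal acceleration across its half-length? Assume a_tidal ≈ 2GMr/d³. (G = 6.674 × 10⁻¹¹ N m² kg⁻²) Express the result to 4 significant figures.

a_tidal = 2GMr/d³
        = 2 × (6.674 × 10⁻¹¹) × (2.785 × 10³⁰) × (10.20) / (2.357 × 10⁵)³
        = 2.896 × 10⁵ m/s²

2.896 × 10⁵ m/s²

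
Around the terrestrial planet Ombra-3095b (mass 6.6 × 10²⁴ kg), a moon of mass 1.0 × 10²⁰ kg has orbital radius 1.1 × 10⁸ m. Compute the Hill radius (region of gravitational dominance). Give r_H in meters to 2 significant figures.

r_H ≈ a (m/3M)^(1/3)
    = (1.1 × 10⁸) × (1.0 × 10²⁰ / (3 × 6.6 × 10²⁴))^(1/3)
    = 1.9 × 10⁶ m

1.9 × 10⁶ m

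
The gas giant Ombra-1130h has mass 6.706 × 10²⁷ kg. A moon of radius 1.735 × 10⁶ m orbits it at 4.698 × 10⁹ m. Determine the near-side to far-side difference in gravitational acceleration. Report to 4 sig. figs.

2.996 × 10⁻⁵ m/s²

Differencing GM/(d−r)² and GM/(d+r)² to first order in r/d gives 4GMr/d³.
Δa = 4GMr/d³
   = 4 × (6.674 × 10⁻¹¹) × (6.706 × 10²⁷) × (1.735 × 10⁶) / (4.698 × 10⁹)³
   = 2.996 × 10⁻⁵ m/s²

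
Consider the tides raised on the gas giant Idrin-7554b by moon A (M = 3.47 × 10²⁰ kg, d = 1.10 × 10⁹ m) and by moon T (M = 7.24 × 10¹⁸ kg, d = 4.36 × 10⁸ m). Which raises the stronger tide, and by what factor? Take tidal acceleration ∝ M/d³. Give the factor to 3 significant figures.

The tide-raising term goes as M/d³ (the gradient of a 1/d² field).
Moon A: (3.47 × 10²⁰) / (1.10 × 10⁹)³ = 2.607 × 10⁻⁷
Moon T: (7.24 × 10¹⁸) / (4.36 × 10⁸)³ = 8.735 × 10⁻⁸
Ratio (larger/smaller) = 2.98

Moon A, by a factor of ≈ 2.98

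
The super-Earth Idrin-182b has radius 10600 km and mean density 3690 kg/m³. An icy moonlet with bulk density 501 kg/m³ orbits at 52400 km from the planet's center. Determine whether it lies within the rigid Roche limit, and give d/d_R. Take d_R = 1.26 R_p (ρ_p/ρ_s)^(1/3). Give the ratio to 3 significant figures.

d_R = 1.26 × (10600 km) × (3690/501)^(1/3) = 25990 km
d/d_R = (52400) / (25990) = 2.02
Since d/d_R > 1, the body is outside the Roche limit.

outside; d/d_R ≈ 2.02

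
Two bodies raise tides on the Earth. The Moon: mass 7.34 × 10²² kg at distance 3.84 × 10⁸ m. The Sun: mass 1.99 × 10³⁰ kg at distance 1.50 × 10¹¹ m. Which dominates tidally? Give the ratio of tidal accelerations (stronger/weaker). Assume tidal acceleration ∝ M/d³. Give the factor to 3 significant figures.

The Moon, by a factor of ≈ 2.20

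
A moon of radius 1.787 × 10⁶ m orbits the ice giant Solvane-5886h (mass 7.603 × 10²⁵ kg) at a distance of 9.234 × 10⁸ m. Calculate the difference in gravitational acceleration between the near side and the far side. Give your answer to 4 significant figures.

4.607 × 10⁻⁵ m/s²

a_tidal = 4GMr/d³
        = 4 × (6.674 × 10⁻¹¹) × (7.603 × 10²⁵) × (1.787 × 10⁶) / (9.234 × 10⁸)³
        = 4.607 × 10⁻⁵ m/s²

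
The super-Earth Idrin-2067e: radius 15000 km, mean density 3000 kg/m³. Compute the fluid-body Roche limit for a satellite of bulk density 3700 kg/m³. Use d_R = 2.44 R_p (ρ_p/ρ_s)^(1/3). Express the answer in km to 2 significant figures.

34000 km

d_R = 2.44 × 15000 km × (3000/3700)^(1/3)
    = 34000 km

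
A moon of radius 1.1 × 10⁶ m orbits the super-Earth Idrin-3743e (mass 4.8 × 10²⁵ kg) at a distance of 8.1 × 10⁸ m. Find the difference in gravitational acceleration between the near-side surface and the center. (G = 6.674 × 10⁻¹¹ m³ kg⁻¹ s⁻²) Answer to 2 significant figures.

1.3 × 10⁻⁵ m/s²

Δg = 2GMr/d³
   = 2 × (6.674 × 10⁻¹¹) × (4.8 × 10²⁵) × (1.1 × 10⁶) / (8.1 × 10⁸)³
   = 1.3 × 10⁻⁵ m/s²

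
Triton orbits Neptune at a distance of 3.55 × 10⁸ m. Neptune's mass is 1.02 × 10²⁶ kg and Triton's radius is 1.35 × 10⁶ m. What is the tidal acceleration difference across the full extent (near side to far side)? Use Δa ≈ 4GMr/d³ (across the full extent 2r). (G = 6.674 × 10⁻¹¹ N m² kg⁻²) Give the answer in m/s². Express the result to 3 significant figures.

8.22 × 10⁻⁴ m/s²

Δg = 4GMr/d³
   = 4 × (6.674 × 10⁻¹¹) × (1.02 × 10²⁶) × (1.35 × 10⁶) / (3.55 × 10⁸)³
   = 8.22 × 10⁻⁴ m/s²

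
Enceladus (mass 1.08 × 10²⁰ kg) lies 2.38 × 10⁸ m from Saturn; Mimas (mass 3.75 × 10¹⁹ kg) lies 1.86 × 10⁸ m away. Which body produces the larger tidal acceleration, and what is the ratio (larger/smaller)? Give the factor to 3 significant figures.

Tidal stretch scales as M/d³; compute that for each body.
Enceladus: (1.08 × 10²⁰) / (2.38 × 10⁸)³ = 8.011 × 10⁻⁶
Mimas: (3.75 × 10¹⁹) / (1.86 × 10⁸)³ = 5.828 × 10⁻⁶
Ratio (larger/smaller) = 1.37

Enceladus, by a factor of ≈ 1.37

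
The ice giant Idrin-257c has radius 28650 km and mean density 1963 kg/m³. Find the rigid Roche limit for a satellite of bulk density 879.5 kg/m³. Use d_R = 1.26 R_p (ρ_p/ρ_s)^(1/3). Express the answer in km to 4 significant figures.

47180 km

d_R = 1.26 × 28650 km × (1963/879.5)^(1/3)
    = 47180 km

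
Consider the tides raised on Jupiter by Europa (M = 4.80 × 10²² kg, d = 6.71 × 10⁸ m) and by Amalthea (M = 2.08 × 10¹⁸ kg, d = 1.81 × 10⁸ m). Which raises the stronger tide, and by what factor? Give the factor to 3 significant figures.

The tide-raising term goes as M/d³ (the gradient of a 1/d² field).
Europa: (4.80 × 10²²) / (6.71 × 10⁸)³ = 1.589 × 10⁻⁴
Amalthea: (2.08 × 10¹⁸) / (1.81 × 10⁸)³ = 3.508 × 10⁻⁷
Ratio (larger/smaller) = 453

Europa, by a factor of ≈ 453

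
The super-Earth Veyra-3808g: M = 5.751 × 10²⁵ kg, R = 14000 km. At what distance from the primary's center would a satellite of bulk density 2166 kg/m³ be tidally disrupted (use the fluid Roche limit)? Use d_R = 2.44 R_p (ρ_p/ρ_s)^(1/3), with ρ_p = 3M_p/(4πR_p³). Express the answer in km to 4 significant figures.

45160 km

ρ_p = 3M_p/(4πR_p³) = 3 × (5.751 × 10²⁵) / (4π × (1.400 × 10⁷ m)³) = 5003 kg/m³
d_R = 2.44 × 14000 km × (5003/2166)^(1/3)
    = 45160 km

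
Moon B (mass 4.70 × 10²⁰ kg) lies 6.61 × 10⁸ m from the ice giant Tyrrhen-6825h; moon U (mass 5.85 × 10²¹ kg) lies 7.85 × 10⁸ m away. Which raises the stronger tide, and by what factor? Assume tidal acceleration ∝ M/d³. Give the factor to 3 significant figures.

Moon U, by a factor of ≈ 7.43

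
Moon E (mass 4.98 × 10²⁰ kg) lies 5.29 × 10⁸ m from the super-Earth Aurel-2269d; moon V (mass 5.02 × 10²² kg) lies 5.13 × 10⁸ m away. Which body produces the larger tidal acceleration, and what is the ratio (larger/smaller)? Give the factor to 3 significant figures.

Moon V, by a factor of ≈ 111

Compare M/d³ for the two perturbers:
Moon E: (4.98 × 10²⁰) / (5.29 × 10⁸)³ = 3.364 × 10⁻⁶
Moon V: (5.02 × 10²²) / (5.13 × 10⁸)³ = 3.718 × 10⁻⁴
Ratio (larger/smaller) = 111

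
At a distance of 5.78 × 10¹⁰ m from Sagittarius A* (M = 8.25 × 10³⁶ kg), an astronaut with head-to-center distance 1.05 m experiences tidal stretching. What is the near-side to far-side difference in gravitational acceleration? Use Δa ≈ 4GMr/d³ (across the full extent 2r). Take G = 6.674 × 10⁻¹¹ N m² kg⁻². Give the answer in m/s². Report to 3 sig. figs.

1.20 × 10⁻⁵ m/s²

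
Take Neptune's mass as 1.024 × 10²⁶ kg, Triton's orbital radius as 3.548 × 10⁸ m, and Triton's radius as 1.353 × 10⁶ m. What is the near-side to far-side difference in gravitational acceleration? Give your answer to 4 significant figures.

8.281 × 10⁻⁴ m/s²

Δa = 4GMr/d³
   = 4 × (6.674 × 10⁻¹¹) × (1.024 × 10²⁶) × (1.353 × 10⁶) / (3.548 × 10⁸)³
   = 8.281 × 10⁻⁴ m/s²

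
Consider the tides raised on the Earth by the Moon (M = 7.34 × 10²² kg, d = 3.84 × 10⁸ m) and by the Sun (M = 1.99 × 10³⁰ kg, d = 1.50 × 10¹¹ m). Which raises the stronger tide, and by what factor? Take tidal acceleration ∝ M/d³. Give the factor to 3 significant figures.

Compare M/d³ for the two perturbers:
The Moon: (7.34 × 10²²) / (3.84 × 10⁸)³ = 1.296 × 10⁻³
The Sun: (1.99 × 10³⁰) / (1.50 × 10¹¹)³ = 5.896 × 10⁻⁴
Ratio (larger/smaller) = 2.20

The Moon, by a factor of ≈ 2.20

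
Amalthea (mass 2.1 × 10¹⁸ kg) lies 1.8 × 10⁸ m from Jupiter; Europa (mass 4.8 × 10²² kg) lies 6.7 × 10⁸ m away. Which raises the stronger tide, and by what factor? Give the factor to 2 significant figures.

Europa, by a factor of ≈ 440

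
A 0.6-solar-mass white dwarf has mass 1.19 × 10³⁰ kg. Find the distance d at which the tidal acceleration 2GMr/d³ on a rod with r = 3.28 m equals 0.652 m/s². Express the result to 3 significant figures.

9.28 × 10⁶ m

2GMr/d³ = a_tidal  ⇒  d = (2GMr / a_tidal)^(1/3)
d = (2 × 6.674×10⁻¹¹ × (1.19 × 10³⁰) × (3.28) / (0.652))^(1/3)
  = 9.28 × 10⁶ m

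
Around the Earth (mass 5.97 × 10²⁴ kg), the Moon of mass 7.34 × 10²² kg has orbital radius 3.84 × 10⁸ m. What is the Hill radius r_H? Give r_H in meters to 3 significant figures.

6.15 × 10⁷ m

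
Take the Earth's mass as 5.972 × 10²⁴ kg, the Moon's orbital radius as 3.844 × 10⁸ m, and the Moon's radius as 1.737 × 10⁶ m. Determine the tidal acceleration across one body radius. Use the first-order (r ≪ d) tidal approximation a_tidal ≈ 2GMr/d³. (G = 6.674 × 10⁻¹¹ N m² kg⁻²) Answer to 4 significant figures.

The tidal stretch is the gradient of GM/d² times the body's extent r, hence the 1/d³ dependence.
a_tidal = 2GMr/d³
        = 2 × (6.674 × 10⁻¹¹) × (5.972 × 10²⁴) × (1.737 × 10⁶) / (3.844 × 10⁸)³
        = 2.438 × 10⁻⁵ m/s²

2.438 × 10⁻⁵ m/s²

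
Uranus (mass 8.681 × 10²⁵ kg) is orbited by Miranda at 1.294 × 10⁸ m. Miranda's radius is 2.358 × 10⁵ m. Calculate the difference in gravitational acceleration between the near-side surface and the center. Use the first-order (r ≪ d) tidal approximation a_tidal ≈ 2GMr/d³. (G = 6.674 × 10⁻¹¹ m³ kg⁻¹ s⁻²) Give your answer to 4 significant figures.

Δa = 2GMr/d³
   = 2 × (6.674 × 10⁻¹¹) × (8.681 × 10²⁵) × (2.358 × 10⁵) / (1.294 × 10⁸)³
   = 1.261 × 10⁻³ m/s²

1.261 × 10⁻³ m/s²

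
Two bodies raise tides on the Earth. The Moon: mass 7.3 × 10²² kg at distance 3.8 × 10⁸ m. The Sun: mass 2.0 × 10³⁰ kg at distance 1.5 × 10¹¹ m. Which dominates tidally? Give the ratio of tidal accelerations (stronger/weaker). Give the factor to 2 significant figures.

The Moon, by a factor of ≈ 2.2

Tidal acceleration ∝ M/d³, so compare M/d³ for each.
The Moon: (7.3 × 10²²) / (3.8 × 10⁸)³ = 1.330 × 10⁻³
The Sun: (2.0 × 10³⁰) / (1.5 × 10¹¹)³ = 5.926 × 10⁻⁴
Ratio (larger/smaller) = 2.2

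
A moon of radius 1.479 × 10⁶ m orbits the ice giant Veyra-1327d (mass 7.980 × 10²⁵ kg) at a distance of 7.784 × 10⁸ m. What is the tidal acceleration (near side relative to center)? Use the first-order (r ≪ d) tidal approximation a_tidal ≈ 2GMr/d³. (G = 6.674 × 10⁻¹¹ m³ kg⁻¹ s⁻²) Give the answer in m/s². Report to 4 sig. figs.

3.340 × 10⁻⁵ m/s²

Since r ≪ d, expand the inverse-square field across one radius to get the leading 2GMr/d³ term.
Δg = 2GMr/d³
   = 2 × (6.674 × 10⁻¹¹) × (7.980 × 10²⁵) × (1.479 × 10⁶) / (7.784 × 10⁸)³
   = 3.340 × 10⁻⁵ m/s²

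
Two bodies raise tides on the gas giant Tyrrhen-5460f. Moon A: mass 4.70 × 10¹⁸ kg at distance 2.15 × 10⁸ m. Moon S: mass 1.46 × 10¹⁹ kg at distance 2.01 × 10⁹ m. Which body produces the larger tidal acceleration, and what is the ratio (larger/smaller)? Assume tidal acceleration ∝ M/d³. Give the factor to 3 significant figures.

Moon A, by a factor of ≈ 263

The tide-raising term goes as M/d³ (the gradient of a 1/d² field).
Moon A: (4.70 × 10¹⁸) / (2.15 × 10⁸)³ = 4.729 × 10⁻⁷
Moon S: (1.46 × 10¹⁹) / (2.01 × 10⁹)³ = 1.798 × 10⁻⁹
Ratio (larger/smaller) = 263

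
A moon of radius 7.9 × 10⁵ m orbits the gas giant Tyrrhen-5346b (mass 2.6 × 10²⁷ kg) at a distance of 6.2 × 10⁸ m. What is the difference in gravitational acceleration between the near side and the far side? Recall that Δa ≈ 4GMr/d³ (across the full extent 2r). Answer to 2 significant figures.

2.3 × 10⁻³ m/s²

Near-to-far spans 2r, so the tidal difference is twice the near-to-center value: 4GMr/d³.
a_tidal = 4GMr/d³
        = 4 × (6.674 × 10⁻¹¹) × (2.6 × 10²⁷) × (7.9 × 10⁵) / (6.2 × 10⁸)³
        = 2.3 × 10⁻³ m/s²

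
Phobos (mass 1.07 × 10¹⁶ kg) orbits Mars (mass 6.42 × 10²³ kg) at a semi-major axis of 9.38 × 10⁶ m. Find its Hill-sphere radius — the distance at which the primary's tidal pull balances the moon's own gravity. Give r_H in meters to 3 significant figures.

r_H ≈ a (m/3M)^(1/3)
    = (9.38 × 10⁶) × (1.07 × 10¹⁶ / (3 × 6.42 × 10²³))^(1/3)
    = 1.66 × 10⁴ m

1.66 × 10⁴ m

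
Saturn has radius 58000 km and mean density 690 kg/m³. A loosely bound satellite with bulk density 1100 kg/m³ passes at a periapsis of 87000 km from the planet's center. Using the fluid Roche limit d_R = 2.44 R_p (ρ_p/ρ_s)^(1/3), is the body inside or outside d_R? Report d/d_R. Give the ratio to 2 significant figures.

inside; d/d_R ≈ 0.72

d_R = 2.44 × (58000 km) × (690/1100)^(1/3) = 1.211 × 10⁵ km
d/d_R = (87000) / (1.211 × 10⁵) = 0.72
Since d/d_R < 1, the body is inside the Roche limit.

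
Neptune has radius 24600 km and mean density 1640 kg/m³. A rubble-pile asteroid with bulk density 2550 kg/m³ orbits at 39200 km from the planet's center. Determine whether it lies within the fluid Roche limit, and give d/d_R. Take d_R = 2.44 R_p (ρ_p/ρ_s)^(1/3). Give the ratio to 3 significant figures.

inside; d/d_R ≈ 0.757

d_R = 2.44 × (24600 km) × (1640/2550)^(1/3) = 51810 km
d/d_R = (39200) / (51810) = 0.757
Since d/d_R < 1, the body is inside the Roche limit.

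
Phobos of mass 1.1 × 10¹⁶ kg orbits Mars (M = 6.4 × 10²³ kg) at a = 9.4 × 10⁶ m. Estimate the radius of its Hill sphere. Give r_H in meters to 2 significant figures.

1.7 × 10⁴ m

r_H ≈ a (m/3M)^(1/3)
    = (9.4 × 10⁶) × (1.1 × 10¹⁶ / (3 × 6.4 × 10²³))^(1/3)
    = 1.7 × 10⁴ m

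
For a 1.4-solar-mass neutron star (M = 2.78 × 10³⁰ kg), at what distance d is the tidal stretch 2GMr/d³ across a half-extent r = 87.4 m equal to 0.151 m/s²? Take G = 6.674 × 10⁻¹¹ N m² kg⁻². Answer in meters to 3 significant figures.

2GMr/d³ = a_tidal  ⇒  d = (2GMr / a_tidal)^(1/3)
d = (2 × 6.674×10⁻¹¹ × (2.78 × 10³⁰) × (87.4) / (0.151))^(1/3)
  = 5.99 × 10⁷ m

5.99 × 10⁷ m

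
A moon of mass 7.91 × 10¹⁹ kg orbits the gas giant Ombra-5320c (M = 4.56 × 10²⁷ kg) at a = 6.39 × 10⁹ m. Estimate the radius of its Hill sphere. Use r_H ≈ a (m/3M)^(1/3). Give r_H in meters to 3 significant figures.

1.15 × 10⁷ m

r_H ≈ a (m/3M)^(1/3)
    = (6.39 × 10⁹) × (7.91 × 10¹⁹ / (3 × 4.56 × 10²⁷))^(1/3)
    = 1.15 × 10⁷ m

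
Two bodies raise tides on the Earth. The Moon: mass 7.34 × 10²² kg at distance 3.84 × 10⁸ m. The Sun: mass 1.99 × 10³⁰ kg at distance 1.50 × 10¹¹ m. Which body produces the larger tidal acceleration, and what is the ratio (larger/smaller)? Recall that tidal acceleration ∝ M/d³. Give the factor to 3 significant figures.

The Moon, by a factor of ≈ 2.20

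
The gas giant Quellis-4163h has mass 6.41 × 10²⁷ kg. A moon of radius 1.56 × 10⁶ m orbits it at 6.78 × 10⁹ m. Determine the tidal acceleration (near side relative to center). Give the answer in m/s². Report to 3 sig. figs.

4.28 × 10⁻⁶ m/s²

The tidal stretch is the gradient of GM/d² times the body's extent r, hence the 1/d³ dependence.
a_tidal = 2GMr/d³
        = 2 × (6.674 × 10⁻¹¹) × (6.41 × 10²⁷) × (1.56 × 10⁶) / (6.78 × 10⁹)³
        = 4.28 × 10⁻⁶ m/s²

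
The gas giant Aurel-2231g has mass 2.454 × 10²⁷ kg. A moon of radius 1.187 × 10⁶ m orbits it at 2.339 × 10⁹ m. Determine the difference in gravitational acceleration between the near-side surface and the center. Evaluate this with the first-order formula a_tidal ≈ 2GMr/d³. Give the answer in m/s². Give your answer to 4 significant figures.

3.038 × 10⁻⁵ m/s²

a_tidal = 2GMr/d³
        = 2 × (6.674 × 10⁻¹¹) × (2.454 × 10²⁷) × (1.187 × 10⁶) / (2.339 × 10⁹)³
        = 3.038 × 10⁻⁵ m/s²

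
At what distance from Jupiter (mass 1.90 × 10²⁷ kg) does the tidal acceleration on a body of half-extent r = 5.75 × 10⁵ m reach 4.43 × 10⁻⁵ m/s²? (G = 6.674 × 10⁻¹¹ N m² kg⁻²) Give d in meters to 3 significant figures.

1.49 × 10⁹ m

2GMr/d³ = a_tidal  ⇒  d = (2GMr / a_tidal)^(1/3)
d = (2 × 6.674×10⁻¹¹ × (1.90 × 10²⁷) × (5.75 × 10⁵) / (4.43 × 10⁻⁵))^(1/3)
  = 1.49 × 10⁹ m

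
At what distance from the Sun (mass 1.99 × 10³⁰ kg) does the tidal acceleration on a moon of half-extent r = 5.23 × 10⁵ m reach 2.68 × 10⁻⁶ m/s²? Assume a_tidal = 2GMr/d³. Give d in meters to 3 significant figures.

2GMr/d³ = a_tidal  ⇒  d = (2GMr / a_tidal)^(1/3)
d = (2 × 6.674×10⁻¹¹ × (1.99 × 10³⁰) × (5.23 × 10⁵) / (2.68 × 10⁻⁶))^(1/3)
  = 3.73 × 10¹⁰ m

3.73 × 10¹⁰ m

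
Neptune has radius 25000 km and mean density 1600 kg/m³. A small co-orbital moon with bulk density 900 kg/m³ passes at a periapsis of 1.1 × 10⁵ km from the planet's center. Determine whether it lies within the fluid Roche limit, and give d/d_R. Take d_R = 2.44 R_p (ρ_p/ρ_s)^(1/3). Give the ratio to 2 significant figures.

d_R = 2.44 × (25000 km) × (1600/900)^(1/3) = 73900 km
d/d_R = (1.1 × 10⁵) / (73900) = 1.5
Since d/d_R > 1, the body is outside the Roche limit.

outside; d/d_R ≈ 1.5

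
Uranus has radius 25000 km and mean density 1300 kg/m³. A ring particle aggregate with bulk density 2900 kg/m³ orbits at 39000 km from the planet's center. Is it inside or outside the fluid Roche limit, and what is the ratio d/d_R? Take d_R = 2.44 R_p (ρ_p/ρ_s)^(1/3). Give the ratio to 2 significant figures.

inside; d/d_R ≈ 0.84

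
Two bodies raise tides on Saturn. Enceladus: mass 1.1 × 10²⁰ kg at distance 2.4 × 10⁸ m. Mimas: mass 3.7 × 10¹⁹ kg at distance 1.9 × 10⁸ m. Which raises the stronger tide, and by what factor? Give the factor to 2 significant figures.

Enceladus, by a factor of ≈ 1.5

Tidal stretch scales as M/d³; compute that for each body.
Enceladus: (1.1 × 10²⁰) / (2.4 × 10⁸)³ = 7.957 × 10⁻⁶
Mimas: (3.7 × 10¹⁹) / (1.9 × 10⁸)³ = 5.394 × 10⁻⁶
Ratio (larger/smaller) = 1.5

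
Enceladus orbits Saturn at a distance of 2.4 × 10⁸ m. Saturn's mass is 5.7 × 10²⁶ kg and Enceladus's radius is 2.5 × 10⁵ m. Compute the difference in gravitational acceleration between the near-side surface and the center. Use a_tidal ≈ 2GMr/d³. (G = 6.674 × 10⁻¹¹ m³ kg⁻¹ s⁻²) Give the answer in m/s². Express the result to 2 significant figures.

The tidal stretch is the gradient of GM/d² times the body's extent r, hence the 1/d³ dependence.
Δa = 2GMr/d³
   = 2 × (6.674 × 10⁻¹¹) × (5.7 × 10²⁶) × (2.5 × 10⁵) / (2.4 × 10⁸)³
   = 1.4 × 10⁻³ m/s²

1.4 × 10⁻³ m/s²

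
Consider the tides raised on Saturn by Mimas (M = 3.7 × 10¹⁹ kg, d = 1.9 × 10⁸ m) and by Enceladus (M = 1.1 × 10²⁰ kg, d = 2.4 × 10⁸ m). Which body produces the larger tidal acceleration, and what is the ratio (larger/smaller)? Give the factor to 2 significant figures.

Enceladus, by a factor of ≈ 1.5

Tidal acceleration ∝ M/d³, so compare M/d³ for each.
Mimas: (3.7 × 10¹⁹) / (1.9 × 10⁸)³ = 5.394 × 10⁻⁶
Enceladus: (1.1 × 10²⁰) / (2.4 × 10⁸)³ = 7.957 × 10⁻⁶
Ratio (larger/smaller) = 1.5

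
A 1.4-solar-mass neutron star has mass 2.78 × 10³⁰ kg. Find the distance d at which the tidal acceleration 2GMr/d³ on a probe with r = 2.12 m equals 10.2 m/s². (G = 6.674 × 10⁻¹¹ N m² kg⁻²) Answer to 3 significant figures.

4.26 × 10⁶ m

2GMr/d³ = a_tidal  ⇒  d = (2GMr / a_tidal)^(1/3)
d = (2 × 6.674×10⁻¹¹ × (2.78 × 10³⁰) × (2.12) / (10.2))^(1/3)
  = 4.26 × 10⁶ m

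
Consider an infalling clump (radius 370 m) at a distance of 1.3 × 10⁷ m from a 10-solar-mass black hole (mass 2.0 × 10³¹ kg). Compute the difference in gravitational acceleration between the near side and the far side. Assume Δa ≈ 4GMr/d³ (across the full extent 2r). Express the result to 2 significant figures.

9.0 × 10² m/s²

Δa = 4GMr/d³
   = 4 × (6.674 × 10⁻¹¹) × (2.0 × 10³¹) × (370) / (1.3 × 10⁷)³
   = 9.0 × 10² m/s²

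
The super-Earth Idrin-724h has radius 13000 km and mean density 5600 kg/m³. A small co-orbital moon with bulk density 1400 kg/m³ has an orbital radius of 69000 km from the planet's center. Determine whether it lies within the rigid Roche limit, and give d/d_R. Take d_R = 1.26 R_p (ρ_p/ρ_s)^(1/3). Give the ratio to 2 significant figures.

d_R = 1.26 × (13000 km) × (5600/1400)^(1/3) = 26000 km
d/d_R = (69000) / (26000) = 2.7
Since d/d_R > 1, the body is outside the Roche limit.

outside; d/d_R ≈ 2.7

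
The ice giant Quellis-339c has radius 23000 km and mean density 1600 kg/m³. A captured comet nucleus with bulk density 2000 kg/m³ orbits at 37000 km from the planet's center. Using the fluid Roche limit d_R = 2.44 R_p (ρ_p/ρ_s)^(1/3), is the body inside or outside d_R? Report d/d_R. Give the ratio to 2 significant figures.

d_R = 2.44 × (23000 km) × (1600/2000)^(1/3) = 52100 km
d/d_R = (37000) / (52100) = 0.71
Since d/d_R < 1, the body is inside the Roche limit.

inside; d/d_R ≈ 0.71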